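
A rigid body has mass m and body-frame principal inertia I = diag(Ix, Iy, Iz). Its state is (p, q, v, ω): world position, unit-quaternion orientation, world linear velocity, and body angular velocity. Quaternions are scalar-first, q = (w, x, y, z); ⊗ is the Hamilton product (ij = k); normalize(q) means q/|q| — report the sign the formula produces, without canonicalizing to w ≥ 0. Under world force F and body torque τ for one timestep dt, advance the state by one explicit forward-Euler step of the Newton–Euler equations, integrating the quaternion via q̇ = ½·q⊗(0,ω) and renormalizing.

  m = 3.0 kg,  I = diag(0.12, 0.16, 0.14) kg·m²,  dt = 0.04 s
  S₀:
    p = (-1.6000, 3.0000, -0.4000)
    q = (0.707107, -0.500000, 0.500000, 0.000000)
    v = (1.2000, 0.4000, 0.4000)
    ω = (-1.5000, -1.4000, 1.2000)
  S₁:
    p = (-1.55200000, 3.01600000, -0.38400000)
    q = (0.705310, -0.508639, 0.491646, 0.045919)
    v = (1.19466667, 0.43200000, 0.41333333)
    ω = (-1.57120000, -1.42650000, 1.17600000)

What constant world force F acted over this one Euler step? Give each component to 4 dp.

Δv = v₁−v₀ = (-0.00533333, 0.03200000, 0.01333333)
m·(v₁−v₀)/dt = (-0.4000, 2.4000, 1.0000)

F = (-0.4000, 2.4000, 1.0000)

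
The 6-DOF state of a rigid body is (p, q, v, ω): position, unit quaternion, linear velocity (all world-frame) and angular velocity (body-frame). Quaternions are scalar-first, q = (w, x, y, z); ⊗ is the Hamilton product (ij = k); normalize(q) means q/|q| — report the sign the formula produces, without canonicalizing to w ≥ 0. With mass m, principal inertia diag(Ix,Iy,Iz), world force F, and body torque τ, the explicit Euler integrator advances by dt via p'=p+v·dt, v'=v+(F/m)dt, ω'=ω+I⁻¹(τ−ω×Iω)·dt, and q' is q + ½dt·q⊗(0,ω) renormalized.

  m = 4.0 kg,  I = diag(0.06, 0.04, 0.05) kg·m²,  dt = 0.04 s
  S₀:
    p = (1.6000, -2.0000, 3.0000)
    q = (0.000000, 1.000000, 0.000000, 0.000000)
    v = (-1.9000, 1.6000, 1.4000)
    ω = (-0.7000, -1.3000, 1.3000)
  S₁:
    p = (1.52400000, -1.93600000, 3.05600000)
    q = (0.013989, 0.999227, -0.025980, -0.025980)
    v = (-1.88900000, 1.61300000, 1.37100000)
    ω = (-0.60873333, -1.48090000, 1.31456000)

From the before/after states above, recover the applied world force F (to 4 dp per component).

v₁ − v₀ = (0.01100000, 0.01300000, -0.02900000)
m·(v₁−v₀)/dt = (1.1000, 1.3000, -2.9000)

F = (1.1000, 1.3000, -2.9000)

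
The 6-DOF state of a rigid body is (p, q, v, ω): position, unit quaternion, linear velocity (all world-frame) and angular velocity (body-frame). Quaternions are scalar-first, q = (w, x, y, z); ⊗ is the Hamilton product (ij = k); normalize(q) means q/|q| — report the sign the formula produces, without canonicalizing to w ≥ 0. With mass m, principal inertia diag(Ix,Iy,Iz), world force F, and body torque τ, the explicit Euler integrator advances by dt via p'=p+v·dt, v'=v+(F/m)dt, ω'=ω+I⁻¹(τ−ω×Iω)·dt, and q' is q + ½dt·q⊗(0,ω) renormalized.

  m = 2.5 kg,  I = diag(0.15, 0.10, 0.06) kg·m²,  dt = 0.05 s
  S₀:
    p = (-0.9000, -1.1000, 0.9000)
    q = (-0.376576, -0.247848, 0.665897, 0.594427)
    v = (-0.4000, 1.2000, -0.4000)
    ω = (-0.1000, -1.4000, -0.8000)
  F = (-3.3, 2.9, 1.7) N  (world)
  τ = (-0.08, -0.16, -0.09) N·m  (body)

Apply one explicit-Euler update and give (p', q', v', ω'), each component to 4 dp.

p' = (-0.9200, -1.0400, 0.8800)
q' = (-0.3417, -0.2392, 0.6721, 0.6118)
v' = (-0.4660, 1.2580, -0.3660)
ω' = (-0.1117, -1.4836, -0.8692)

a = (-1.3200, 1.1600, 0.6800)
p + v·dt = (-0.9200, -1.0400, 0.8800)
new velocity v' = (-0.4660, 1.2580, -0.3660)
gyro term ω×Iω = (-0.0448, 0.0072, -0.0070)
(τ − ω×Iω)/I = (-0.2347, -1.6720, -1.3833)
new body rate ω' = (-0.1117, -1.4836, -0.8692)
2q̇ = q⊗(0,ω) = (1.3830126, 0.3371378, 0.2694853, 0.7148377)
q + ½dt·q⊗(0,ω), renormalized = (-0.3417, -0.2392, 0.6721, 0.6118)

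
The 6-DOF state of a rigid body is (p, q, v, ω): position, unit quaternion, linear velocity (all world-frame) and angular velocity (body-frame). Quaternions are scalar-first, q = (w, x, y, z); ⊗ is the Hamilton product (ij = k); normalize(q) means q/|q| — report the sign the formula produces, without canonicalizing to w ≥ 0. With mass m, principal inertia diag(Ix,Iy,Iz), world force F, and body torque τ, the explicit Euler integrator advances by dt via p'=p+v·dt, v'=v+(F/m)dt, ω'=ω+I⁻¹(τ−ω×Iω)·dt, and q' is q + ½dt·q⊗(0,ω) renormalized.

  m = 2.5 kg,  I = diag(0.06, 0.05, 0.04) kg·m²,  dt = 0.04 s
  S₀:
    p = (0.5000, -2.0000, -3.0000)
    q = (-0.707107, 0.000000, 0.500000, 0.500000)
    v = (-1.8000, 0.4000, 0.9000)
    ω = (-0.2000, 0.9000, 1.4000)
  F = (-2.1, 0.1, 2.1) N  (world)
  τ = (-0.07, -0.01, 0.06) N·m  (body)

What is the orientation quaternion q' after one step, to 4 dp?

q' = (-0.7297, 0.0078, 0.4850, 0.4819)

2q̇ = q⊗(0,ω) = (-1.1500000, 0.3914214, -0.7363963, -0.8899498)
q' = normalize(q + ½dt·q⊗(0,ω)) = (-0.7297, 0.0078, 0.4850, 0.4819)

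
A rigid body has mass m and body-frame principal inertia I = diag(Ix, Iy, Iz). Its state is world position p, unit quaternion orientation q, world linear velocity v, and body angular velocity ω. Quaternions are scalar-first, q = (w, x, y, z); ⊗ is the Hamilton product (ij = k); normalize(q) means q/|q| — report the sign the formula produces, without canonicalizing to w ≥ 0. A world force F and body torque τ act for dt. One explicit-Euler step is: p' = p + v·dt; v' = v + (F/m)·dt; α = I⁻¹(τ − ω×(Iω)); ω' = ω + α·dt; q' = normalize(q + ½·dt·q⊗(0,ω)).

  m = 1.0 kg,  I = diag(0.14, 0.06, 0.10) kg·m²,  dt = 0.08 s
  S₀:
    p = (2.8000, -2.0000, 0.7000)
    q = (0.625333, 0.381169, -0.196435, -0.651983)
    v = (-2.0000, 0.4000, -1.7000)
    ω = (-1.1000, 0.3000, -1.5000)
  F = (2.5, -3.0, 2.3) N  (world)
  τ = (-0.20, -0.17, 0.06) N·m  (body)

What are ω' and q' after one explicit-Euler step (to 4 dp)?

ω×(Iω) gyroscopic = (-0.0180, 0.0660, 0.0264)
angular accel α = (-1.3000, -3.9333, 0.3360)
ω + α·dt = (-1.2040, -0.0147, -1.4731)
Hamilton product q⊗(0,ω) = (-0.4997581, -0.1976189, 1.4765347, -1.0397273)
updated quaternion q' = (0.6036, 0.3722, -0.1370, -0.6916)

ω' = (-1.2040, -0.0147, -1.4731)
q' = (0.6036, 0.3722, -0.1370, -0.6916)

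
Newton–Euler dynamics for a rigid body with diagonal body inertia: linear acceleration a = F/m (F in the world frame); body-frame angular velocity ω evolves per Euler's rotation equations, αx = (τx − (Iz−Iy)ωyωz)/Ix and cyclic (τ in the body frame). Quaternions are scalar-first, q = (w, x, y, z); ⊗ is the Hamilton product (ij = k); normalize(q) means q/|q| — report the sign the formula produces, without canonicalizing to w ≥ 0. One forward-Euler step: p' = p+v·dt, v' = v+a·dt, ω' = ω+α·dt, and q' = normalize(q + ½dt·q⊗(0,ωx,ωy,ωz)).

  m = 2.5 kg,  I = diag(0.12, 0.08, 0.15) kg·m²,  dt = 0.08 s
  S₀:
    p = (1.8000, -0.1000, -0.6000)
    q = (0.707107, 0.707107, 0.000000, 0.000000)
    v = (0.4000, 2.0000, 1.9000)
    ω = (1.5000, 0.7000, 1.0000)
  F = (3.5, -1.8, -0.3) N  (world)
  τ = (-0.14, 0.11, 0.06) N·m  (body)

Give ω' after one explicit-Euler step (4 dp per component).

ω' = (1.3740, 0.8550, 1.0544)

α = I⁻¹(τ − ω×Iω) = (-1.5750, 1.9375, 0.6800)
ω' = ω + α·dt = (1.3740, 0.8550, 1.0544)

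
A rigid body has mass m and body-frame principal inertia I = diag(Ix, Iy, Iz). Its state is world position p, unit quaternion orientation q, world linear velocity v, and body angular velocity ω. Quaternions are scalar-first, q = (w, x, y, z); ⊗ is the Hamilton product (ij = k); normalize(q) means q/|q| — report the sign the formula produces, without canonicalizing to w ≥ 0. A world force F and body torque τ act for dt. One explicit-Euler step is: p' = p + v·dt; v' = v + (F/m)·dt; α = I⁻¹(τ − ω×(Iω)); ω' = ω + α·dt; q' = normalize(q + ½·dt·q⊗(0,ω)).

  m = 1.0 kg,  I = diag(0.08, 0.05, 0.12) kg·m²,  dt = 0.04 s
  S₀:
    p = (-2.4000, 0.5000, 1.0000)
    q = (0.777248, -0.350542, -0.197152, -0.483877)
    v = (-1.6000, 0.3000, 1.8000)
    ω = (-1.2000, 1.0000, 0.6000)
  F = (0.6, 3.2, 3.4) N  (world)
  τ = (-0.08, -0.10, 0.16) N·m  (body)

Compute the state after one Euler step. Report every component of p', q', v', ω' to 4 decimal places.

a = (0.6000, 3.2000, 3.4000)
new position p' = (-2.4640, 0.5120, 1.0720)
v + (F/m)dt = (-1.5760, 0.4280, 1.9360)
angular accel α = (-1.5250, -2.5760, 1.0333)
new body rate ω' = (-1.2610, 0.8970, 0.6413)
q⊗(0,ω) = (0.0668278, -0.5671118, 1.5682256, -0.1207756)
q + ½dt·q⊗(0,ω), renormalized = (0.7781, -0.3617, -0.1657, -0.4860)

p' = (-2.4640, 0.5120, 1.0720)
q' = (0.7781, -0.3617, -0.1657, -0.4860)
v' = (-1.5760, 0.4280, 1.9360)
ω' = (-1.2610, 0.8970, 0.6413)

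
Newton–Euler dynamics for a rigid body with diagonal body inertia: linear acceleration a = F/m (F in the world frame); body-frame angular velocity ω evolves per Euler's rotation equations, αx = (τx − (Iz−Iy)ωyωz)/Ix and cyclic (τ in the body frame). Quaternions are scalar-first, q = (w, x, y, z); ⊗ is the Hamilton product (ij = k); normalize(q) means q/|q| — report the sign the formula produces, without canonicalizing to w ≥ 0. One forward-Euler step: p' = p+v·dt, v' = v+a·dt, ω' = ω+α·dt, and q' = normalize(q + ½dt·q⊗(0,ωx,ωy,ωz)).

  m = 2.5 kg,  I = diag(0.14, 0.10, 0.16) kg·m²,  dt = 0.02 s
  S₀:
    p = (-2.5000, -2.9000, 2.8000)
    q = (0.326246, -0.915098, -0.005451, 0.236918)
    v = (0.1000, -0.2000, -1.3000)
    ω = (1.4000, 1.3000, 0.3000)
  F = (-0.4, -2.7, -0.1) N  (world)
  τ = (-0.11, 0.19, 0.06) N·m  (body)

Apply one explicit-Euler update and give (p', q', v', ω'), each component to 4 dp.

linear accel F/m = (-0.1600, -1.0800, -0.0400)
p + v·dt = (-2.4980, -2.9040, 2.7740)
v' = v + a·dt = (0.0968, -0.2216, -1.3008)
gyro term ω×Iω = (0.0234, -0.0084, -0.0728)
angular accel α = (-0.9529, 1.9840, 0.8300)
ω' = ω + α·dt = (1.3809, 1.3397, 0.3166)
Hamilton product q⊗(0,ω) = (1.2171481, 0.1471157, 1.0303344, -1.0841222)
q' = normalize(q + ½dt·q⊗(0,ω)) = (0.3384, -0.9135, 0.0049, 0.2260)

p' = (-2.4980, -2.9040, 2.7740)
q' = (0.3384, -0.9135, 0.0049, 0.2260)
v' = (0.0968, -0.2216, -1.3008)
ω' = (1.3809, 1.3397, 0.3166)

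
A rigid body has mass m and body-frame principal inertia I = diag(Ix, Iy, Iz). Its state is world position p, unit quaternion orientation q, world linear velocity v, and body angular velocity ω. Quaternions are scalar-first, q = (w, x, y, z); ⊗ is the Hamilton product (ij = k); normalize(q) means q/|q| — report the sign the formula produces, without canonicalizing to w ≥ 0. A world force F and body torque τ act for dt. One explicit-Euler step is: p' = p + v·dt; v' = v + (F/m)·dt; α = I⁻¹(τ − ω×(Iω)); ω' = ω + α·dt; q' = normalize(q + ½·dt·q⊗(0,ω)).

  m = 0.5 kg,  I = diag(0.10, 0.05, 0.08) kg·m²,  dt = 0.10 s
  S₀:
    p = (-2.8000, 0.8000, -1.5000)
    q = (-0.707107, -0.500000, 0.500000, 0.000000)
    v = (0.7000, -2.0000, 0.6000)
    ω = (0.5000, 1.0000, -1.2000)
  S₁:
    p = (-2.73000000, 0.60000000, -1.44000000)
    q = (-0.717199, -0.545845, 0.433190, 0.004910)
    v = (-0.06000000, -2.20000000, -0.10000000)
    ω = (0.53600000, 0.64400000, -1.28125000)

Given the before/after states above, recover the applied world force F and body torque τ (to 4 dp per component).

Δω = ω₁−ω₀ = (0.03600000, -0.35600000, -0.08125000)
gyro term ω₀×Iω₀ = (-0.0360, -0.0120, -0.0250)
I·α + gyro = (0.0000, -0.1900, -0.0900)
velocity change Δv = (-0.76000000, -0.20000000, -0.70000000)
m·(v₁−v₀)/dt = (-3.8000, -1.0000, -3.5000)

F = (-3.8000, -1.0000, -3.5000)
τ = (0.0000, -0.1900, -0.0900)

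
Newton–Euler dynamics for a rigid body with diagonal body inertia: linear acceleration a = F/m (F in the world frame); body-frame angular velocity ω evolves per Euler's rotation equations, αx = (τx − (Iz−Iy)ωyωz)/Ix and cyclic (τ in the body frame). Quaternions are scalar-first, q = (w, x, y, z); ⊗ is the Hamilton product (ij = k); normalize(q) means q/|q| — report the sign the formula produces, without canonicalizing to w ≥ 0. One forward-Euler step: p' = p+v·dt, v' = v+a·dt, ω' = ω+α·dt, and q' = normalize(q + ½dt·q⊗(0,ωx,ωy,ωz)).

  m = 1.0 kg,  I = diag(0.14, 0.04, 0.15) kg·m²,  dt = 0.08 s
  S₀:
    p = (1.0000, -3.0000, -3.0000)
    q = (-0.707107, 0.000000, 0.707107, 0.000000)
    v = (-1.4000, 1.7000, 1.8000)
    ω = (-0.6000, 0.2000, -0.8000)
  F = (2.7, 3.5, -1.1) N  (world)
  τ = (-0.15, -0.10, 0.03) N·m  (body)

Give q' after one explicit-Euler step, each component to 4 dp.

Hamilton product q⊗(0,ω) = (-0.1414214, -0.1414214, -0.1414214, 0.9899498)
q' = normalize(q + ½dt·q⊗(0,ω)) = (-0.7122, -0.0057, 0.7009, 0.0396)

q' = (-0.7122, -0.0057, 0.7009, 0.0396)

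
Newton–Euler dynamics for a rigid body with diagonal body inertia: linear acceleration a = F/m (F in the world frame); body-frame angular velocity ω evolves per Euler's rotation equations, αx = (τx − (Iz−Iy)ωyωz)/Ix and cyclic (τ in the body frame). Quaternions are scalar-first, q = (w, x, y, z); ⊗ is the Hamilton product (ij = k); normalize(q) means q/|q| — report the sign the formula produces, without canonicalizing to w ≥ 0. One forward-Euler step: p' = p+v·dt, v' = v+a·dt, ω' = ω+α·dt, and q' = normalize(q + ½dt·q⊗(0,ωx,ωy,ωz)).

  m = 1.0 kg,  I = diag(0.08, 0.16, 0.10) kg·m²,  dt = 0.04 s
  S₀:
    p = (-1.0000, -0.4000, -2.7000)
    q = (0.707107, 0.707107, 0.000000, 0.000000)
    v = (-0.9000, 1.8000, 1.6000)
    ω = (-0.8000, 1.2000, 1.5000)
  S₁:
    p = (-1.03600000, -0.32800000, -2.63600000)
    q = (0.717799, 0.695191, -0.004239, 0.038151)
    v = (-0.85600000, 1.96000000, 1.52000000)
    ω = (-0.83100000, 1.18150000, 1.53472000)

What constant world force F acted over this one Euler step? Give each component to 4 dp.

F = (1.1000, 4.0000, -2.0000)

velocity change Δv = (0.04400000, 0.16000000, -0.08000000)
F = m·Δv/dt = (1.1000, 4.0000, -2.0000)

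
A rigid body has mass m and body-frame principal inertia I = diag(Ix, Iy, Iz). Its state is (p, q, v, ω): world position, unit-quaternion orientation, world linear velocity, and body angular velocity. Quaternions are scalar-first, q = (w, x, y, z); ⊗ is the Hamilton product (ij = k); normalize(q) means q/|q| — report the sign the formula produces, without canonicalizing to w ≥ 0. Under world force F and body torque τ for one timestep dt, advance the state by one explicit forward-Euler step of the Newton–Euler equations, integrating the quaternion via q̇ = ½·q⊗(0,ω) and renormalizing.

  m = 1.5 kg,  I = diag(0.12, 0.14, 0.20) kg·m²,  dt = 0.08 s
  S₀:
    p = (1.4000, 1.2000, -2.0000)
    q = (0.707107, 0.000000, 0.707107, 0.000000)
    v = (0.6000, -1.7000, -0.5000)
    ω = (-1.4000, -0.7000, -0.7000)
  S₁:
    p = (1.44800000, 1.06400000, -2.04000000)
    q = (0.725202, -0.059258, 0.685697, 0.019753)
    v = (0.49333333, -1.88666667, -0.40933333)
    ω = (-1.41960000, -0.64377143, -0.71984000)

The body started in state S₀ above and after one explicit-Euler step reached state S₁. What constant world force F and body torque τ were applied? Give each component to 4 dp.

F = (-2.0000, -3.5000, 1.7000)
τ = (0.0000, 0.0200, -0.0300)

ω₁ − ω₀ = (-0.01960000, 0.05622857, -0.01984000)
ω₀×(Iω₀) = (0.0294, -0.0784, 0.0196)
applied torque τ = (0.0000, 0.0200, -0.0300)
Δv = v₁−v₀ = (-0.10666667, -0.18666667, 0.09066667)
applied force F = (-2.0000, -3.5000, 1.7000)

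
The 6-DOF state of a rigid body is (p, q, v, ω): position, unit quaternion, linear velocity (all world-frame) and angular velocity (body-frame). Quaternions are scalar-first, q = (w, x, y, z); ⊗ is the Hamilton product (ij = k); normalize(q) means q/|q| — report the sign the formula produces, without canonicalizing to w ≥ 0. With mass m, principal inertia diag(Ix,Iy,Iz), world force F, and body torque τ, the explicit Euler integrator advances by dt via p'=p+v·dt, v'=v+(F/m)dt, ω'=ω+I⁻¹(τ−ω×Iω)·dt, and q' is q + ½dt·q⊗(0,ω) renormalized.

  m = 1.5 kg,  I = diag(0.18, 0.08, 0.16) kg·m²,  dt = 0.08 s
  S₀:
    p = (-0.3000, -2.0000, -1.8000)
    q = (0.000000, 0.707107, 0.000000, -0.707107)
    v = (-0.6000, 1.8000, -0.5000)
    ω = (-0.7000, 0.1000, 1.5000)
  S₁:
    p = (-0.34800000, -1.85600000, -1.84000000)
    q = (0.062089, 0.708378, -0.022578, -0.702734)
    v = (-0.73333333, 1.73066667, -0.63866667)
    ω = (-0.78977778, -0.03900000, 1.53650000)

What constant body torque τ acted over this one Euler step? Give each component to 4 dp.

Δω = ω₁−ω₀ = (-0.08977778, -0.13900000, 0.03650000)
τ = I·(Δω/dt) + ω₀×(Iω₀) = (-0.1900, -0.1600, 0.0800)

τ = (-0.1900, -0.1600, 0.0800)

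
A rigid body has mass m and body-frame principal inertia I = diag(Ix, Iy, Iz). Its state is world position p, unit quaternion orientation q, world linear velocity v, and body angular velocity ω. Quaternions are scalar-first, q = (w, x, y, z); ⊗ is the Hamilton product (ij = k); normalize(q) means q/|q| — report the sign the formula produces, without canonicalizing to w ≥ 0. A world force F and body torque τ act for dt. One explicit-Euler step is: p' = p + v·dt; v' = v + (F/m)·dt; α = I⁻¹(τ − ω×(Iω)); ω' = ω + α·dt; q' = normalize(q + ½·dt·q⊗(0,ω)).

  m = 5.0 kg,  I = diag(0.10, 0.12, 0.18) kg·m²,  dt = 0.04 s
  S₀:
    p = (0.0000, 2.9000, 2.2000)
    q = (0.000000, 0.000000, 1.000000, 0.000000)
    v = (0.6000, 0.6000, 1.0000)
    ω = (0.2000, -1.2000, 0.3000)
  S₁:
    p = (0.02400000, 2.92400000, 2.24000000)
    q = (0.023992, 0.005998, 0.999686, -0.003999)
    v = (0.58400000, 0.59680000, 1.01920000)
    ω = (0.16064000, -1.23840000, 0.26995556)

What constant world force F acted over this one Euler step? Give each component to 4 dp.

F = (-2.0000, -0.4000, 2.4000)

velocity change Δv = (-0.01600000, -0.00320000, 0.01920000)
m·(v₁−v₀)/dt = (-2.0000, -0.4000, 2.4000)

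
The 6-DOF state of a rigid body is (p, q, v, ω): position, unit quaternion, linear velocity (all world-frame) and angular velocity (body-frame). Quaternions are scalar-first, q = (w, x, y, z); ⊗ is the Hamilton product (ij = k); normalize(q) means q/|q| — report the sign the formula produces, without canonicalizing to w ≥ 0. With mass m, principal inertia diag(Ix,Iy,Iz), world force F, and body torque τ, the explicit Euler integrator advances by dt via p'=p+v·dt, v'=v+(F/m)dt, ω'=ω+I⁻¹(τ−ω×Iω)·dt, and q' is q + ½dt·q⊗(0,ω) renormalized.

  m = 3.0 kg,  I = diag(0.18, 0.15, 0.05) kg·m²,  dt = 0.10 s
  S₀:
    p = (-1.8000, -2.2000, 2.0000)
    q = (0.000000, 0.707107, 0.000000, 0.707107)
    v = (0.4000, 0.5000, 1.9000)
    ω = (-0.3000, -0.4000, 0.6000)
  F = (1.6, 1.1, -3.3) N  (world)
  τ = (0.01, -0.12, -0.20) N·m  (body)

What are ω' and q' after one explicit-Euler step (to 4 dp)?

α = I⁻¹(τ − ω×Iω) = (-0.0778, -0.6440, -3.9280)
ω' = ω + α·dt = (-0.3078, -0.4644, 0.2072)
Hamilton product q⊗(0,ω) = (-0.2121321, 0.2828428, -0.6363963, -0.2828428)
updated quaternion q' = (-0.0106, 0.7207, -0.0318, 0.6924)

ω' = (-0.3078, -0.4644, 0.2072)
q' = (-0.0106, 0.7207, -0.0318, 0.6924)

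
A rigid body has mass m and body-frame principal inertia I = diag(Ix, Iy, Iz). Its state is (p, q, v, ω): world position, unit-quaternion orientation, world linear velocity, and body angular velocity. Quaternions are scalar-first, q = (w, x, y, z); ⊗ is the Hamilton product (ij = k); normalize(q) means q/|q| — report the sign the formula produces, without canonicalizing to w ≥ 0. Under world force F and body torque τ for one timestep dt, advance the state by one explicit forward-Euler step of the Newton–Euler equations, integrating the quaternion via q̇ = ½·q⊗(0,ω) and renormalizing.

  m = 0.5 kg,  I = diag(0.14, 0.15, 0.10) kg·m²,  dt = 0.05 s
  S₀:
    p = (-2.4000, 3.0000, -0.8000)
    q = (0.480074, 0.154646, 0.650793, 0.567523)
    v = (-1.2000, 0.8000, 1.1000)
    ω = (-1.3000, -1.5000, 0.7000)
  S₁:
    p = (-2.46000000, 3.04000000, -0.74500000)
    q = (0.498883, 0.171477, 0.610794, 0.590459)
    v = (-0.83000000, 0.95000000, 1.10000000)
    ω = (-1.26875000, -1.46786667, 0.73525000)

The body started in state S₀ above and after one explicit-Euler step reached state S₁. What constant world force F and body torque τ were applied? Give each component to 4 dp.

velocity change Δv = (0.37000000, 0.15000000, 0.00000000)
F = m·Δv/dt = (3.7000, 1.5000, 0.0000)
rate change Δω = (0.03125000, 0.03213333, 0.03525000)
precession coupling = (0.0525, -0.0364, 0.0195)
I·α + gyro = (0.1400, 0.0600, 0.0900)

F = (3.7000, 1.5000, 0.0000)
τ = (0.1400, 0.0600, 0.0900)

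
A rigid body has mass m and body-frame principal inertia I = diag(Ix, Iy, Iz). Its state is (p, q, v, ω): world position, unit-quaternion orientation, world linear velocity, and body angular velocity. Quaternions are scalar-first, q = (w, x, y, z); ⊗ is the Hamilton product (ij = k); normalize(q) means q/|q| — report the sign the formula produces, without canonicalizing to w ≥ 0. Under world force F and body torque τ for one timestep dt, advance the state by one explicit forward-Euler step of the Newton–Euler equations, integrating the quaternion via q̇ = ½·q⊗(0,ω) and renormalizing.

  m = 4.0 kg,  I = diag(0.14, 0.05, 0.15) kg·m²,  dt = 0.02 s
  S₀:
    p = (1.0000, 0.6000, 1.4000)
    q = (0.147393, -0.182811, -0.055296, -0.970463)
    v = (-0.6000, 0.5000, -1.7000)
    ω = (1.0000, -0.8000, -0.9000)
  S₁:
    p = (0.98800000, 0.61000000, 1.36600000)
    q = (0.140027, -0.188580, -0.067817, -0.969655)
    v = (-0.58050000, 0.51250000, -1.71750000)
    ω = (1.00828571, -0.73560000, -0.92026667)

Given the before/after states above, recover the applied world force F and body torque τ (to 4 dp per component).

F = (3.9000, 2.5000, -3.5000)
τ = (0.1300, 0.1700, -0.0800)

Δω = ω₁−ω₀ = (0.00828571, 0.06440000, -0.02026667)
ω₀×(Iω₀) = (0.0720, 0.0090, 0.0720)
I·α + gyro = (0.1300, 0.1700, -0.0800)
velocity change Δv = (0.01950000, 0.01250000, -0.01750000)
m·(v₁−v₀)/dt = (3.9000, 2.5000, -3.5000)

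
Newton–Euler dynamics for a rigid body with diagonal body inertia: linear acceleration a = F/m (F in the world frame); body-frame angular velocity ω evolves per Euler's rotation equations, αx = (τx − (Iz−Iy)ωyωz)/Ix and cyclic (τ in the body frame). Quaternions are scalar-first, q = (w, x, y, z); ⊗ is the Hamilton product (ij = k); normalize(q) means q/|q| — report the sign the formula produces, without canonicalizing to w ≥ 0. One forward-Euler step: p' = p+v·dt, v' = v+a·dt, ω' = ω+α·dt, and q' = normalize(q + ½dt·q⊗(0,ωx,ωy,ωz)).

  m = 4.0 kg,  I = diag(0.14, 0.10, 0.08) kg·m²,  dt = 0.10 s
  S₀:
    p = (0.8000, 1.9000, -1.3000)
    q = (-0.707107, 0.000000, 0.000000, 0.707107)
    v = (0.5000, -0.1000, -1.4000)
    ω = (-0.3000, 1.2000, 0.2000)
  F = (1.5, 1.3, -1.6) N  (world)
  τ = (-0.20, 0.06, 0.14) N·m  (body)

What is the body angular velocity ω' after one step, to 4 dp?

(τ − ω×Iω)/I = (-1.3943, 0.6360, 1.5700)
ω + α·dt = (-0.4394, 1.2636, 0.3570)

ω' = (-0.4394, 1.2636, 0.3570)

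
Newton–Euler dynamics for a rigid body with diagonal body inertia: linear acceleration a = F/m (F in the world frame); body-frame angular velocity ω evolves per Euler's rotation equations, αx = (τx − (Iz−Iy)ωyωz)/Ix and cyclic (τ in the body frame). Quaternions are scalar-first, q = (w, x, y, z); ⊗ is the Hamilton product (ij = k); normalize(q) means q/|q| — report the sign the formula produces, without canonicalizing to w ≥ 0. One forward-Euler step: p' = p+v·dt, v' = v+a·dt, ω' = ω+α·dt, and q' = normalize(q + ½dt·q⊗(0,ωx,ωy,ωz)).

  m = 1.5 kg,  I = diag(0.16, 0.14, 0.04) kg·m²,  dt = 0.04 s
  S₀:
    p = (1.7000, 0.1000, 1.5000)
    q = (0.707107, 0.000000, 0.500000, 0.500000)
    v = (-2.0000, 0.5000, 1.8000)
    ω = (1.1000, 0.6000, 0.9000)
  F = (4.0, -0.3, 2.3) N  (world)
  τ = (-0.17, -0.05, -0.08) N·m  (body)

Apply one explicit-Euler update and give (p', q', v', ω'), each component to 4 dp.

p' = (1.6200, 0.1200, 1.5720)
q' = (0.6918, 0.0185, 0.5192, 0.5015)
v' = (-1.8933, 0.4920, 1.8613)
ω' = (1.0710, 0.5518, 0.8332)

new position p' = (1.6200, 0.1200, 1.5720)
v' = v + a·dt = (-1.8933, 0.4920, 1.8613)
ω×(Iω) gyroscopic = (-0.0540, 0.1188, -0.0132)
angular accel α = (-0.7250, -1.2057, -1.6700)
ω + α·dt = (1.0710, 0.5518, 0.8332)
q⊗(0,ω) = (-0.7500000, 0.9278177, 0.9742642, 0.0863963)
updated quaternion q' = (0.6918, 0.0185, 0.5192, 0.5015)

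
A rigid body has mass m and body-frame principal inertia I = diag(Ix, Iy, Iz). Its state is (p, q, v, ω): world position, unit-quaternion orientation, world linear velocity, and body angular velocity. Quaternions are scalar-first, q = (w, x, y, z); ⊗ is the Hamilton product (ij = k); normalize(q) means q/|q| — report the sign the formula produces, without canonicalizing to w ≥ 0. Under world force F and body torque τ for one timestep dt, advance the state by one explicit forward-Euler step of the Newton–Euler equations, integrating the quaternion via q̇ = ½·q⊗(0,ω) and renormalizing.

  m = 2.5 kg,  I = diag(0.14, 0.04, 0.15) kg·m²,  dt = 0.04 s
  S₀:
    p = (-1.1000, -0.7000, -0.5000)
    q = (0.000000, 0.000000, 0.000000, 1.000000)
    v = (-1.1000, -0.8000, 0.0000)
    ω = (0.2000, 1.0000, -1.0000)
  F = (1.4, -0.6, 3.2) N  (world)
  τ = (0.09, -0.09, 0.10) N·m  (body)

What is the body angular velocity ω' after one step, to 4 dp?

ω' = (0.2571, 0.9080, -0.9680)

α = I⁻¹(τ − ω×Iω) = (1.4286, -2.3000, 0.8000)
new body rate ω' = (0.2571, 0.9080, -0.9680)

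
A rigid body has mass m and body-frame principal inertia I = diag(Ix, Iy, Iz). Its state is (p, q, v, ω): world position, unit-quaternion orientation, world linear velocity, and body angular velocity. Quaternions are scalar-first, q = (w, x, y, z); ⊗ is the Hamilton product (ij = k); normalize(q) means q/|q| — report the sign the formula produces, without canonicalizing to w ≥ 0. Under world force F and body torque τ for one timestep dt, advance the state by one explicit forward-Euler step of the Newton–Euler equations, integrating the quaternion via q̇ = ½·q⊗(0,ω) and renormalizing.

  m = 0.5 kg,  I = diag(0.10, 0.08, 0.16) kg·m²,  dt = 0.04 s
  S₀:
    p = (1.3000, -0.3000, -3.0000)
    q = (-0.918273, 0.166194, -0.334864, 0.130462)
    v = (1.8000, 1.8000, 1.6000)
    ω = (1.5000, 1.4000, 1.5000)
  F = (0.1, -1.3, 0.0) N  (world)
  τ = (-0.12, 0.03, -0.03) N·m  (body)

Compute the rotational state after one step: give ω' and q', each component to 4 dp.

precession coupling ω×(Iω) = (0.1680, -0.1350, -0.0420)
(τ − ω×Iω)/I = (-2.8800, 2.0625, 0.0750)
ω + α·dt = (1.3848, 1.4825, 1.5030)
q⊗(0,ω) = (0.0238256, -2.0623523, -1.3391802, -0.6424419)
q + ½dt·q⊗(0,ω), renormalized = (-0.9166, 0.1248, -0.3612, 0.1175)

ω' = (1.3848, 1.4825, 1.5030)
q' = (-0.9166, 0.1248, -0.3612, 0.1175)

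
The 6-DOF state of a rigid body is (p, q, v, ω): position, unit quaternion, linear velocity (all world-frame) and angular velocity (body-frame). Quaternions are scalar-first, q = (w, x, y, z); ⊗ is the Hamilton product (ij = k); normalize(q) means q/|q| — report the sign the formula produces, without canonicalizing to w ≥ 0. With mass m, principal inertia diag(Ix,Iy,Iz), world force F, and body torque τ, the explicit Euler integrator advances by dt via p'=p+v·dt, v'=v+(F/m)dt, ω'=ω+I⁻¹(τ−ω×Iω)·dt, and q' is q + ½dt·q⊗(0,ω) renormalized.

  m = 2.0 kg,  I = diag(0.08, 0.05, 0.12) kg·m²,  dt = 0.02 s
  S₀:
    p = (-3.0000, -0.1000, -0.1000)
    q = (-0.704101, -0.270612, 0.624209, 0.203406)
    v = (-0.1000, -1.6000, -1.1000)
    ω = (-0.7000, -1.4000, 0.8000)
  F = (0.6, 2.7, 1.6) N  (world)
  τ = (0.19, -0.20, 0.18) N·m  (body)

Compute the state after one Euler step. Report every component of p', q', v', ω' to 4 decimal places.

p' = (-3.0020, -0.1320, -0.1220)
q' = (-0.6988, -0.2578, 0.6347, 0.2059)
v' = (-0.0940, -1.5730, -1.0840)
ω' = (-0.6329, -1.4890, 0.8349)

ω×(Iω) gyroscopic = (-0.0784, 0.0224, -0.0294)
α = I⁻¹(τ − ω×Iω) = (3.3550, -4.4480, 1.7450)
ω + α·dt = (-0.6329, -1.4890, 0.8349)
2q̇ = q⊗(0,ω) = (0.5217394, 1.2770063, 1.0598468, 0.2525223)
updated quaternion q' = (-0.6988, -0.2578, 0.6347, 0.2059)
a = F/m = (0.3000, 1.3500, 0.8000)
p' = p + v·dt = (-3.0020, -0.1320, -0.1220)
v' = v + a·dt = (-0.0940, -1.5730, -1.0840)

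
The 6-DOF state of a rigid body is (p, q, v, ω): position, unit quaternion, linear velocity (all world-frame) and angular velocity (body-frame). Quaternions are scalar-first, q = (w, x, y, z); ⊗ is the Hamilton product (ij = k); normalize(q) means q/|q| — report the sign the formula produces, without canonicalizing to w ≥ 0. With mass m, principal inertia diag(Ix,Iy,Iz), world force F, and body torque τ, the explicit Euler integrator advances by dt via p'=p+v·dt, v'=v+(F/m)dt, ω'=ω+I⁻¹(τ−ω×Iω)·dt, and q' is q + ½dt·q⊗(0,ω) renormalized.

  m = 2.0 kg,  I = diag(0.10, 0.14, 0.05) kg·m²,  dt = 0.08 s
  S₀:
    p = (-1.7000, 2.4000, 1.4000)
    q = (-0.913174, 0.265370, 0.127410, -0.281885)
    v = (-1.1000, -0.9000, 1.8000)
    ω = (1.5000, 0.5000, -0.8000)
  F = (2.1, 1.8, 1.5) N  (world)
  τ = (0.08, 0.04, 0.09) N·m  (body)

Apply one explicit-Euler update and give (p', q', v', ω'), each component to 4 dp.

p' = p + v·dt = (-1.7880, 2.3280, 1.5440)
v' = v + a·dt = (-1.0160, -0.8280, 1.8600)
ω×(Iω) gyroscopic = (0.0360, -0.0600, 0.0300)
α = I⁻¹(τ − ω×Iω) = (0.4400, 0.7143, 1.2000)
ω + α·dt = (1.5352, 0.5571, -0.7040)
Hamilton product q⊗(0,ω) = (-0.6872680, -1.3307465, -0.6671185, 0.6721092)
q + ½dt·q⊗(0,ω), renormalized = (-0.9383, 0.2116, 0.1005, -0.2544)

p' = (-1.7880, 2.3280, 1.5440)
q' = (-0.9383, 0.2116, 0.1005, -0.2544)
v' = (-1.0160, -0.8280, 1.8600)
ω' = (1.5352, 0.5571, -0.7040)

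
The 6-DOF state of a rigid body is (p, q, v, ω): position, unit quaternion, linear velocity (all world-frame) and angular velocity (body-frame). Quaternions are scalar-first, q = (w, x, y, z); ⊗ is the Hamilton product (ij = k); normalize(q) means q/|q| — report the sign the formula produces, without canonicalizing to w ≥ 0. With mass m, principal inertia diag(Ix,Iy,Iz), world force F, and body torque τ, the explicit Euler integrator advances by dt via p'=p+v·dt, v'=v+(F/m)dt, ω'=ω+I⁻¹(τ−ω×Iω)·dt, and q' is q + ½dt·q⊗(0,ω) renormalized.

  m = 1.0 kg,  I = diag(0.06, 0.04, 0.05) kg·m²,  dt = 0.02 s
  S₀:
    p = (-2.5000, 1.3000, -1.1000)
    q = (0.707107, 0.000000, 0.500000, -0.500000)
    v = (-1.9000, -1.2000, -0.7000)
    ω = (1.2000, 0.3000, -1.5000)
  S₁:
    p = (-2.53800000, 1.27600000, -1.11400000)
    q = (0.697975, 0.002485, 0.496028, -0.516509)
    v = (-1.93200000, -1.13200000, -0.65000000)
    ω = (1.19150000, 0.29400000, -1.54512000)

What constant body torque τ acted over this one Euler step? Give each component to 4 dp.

τ = (-0.0300, -0.0300, -0.1200)

ω₁ − ω₀ = (-0.00850000, -0.00600000, -0.04512000)
precession coupling = (-0.0045, -0.0180, -0.0072)
I·α + gyro = (-0.0300, -0.0300, -0.1200)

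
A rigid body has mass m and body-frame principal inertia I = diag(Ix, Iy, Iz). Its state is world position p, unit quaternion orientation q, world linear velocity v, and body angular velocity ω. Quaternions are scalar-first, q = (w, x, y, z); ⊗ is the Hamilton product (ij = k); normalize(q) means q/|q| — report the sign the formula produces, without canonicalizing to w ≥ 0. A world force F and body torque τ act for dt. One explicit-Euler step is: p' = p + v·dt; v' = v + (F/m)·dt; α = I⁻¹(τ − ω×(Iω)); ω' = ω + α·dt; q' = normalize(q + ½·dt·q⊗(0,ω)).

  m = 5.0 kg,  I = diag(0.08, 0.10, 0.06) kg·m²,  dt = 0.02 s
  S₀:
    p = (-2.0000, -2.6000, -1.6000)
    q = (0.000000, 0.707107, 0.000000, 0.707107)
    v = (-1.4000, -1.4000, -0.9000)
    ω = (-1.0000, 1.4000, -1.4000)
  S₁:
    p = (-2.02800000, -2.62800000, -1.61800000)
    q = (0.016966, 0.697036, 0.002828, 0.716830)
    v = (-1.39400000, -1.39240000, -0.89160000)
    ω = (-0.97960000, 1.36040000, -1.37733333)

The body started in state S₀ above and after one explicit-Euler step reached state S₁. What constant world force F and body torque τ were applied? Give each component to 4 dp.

ω₁ − ω₀ = (0.02040000, -0.03960000, 0.02266667)
ω₀×(Iω₀) = (0.0784, 0.0280, -0.0280)
I·α + gyro = (0.1600, -0.1700, 0.0400)
v₁ − v₀ = (0.00600000, 0.00760000, 0.00840000)
m·(v₁−v₀)/dt = (1.5000, 1.9000, 2.1000)

F = (1.5000, 1.9000, 2.1000)
τ = (0.1600, -0.1700, 0.0400)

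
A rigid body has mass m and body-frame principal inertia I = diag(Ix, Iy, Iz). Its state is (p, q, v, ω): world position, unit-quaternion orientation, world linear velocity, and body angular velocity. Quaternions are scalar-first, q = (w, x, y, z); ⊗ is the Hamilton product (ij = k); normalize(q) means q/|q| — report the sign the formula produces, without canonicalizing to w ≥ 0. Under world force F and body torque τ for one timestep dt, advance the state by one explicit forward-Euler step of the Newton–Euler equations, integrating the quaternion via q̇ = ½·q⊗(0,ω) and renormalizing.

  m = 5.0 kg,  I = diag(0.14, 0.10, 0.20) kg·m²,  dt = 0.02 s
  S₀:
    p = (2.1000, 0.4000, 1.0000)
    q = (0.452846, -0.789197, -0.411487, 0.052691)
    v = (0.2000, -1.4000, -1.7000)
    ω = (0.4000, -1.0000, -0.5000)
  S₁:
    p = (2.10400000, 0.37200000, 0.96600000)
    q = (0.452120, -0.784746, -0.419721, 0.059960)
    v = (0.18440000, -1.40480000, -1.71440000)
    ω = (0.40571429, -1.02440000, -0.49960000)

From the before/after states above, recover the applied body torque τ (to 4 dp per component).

τ = (0.0900, -0.1100, 0.0200)

Δω = ω₁−ω₀ = (0.00571429, -0.02440000, 0.00040000)
τ = I·(Δω/dt) + ω₀×(Iω₀) = (0.0900, -0.1100, 0.0200)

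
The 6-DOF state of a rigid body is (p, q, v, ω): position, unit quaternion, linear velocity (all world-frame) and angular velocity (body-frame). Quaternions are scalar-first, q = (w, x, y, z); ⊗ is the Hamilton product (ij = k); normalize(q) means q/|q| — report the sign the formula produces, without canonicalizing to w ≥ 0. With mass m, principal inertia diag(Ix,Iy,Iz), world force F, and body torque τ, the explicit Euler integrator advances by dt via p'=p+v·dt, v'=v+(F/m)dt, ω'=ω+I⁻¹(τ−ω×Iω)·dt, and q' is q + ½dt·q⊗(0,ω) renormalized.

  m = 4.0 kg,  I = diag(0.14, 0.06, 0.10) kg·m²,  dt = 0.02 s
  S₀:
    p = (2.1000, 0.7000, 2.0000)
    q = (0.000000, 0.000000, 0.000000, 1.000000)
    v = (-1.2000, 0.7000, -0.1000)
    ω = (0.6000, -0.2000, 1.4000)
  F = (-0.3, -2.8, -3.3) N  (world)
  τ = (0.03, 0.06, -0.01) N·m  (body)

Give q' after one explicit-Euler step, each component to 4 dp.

Hamilton product q⊗(0,ω) = (-1.4000000, 0.2000000, 0.6000000, 0.0000000)
updated quaternion q' = (-0.0140, 0.0020, 0.0060, 0.9999)

q' = (-0.0140, 0.0020, 0.0060, 0.9999)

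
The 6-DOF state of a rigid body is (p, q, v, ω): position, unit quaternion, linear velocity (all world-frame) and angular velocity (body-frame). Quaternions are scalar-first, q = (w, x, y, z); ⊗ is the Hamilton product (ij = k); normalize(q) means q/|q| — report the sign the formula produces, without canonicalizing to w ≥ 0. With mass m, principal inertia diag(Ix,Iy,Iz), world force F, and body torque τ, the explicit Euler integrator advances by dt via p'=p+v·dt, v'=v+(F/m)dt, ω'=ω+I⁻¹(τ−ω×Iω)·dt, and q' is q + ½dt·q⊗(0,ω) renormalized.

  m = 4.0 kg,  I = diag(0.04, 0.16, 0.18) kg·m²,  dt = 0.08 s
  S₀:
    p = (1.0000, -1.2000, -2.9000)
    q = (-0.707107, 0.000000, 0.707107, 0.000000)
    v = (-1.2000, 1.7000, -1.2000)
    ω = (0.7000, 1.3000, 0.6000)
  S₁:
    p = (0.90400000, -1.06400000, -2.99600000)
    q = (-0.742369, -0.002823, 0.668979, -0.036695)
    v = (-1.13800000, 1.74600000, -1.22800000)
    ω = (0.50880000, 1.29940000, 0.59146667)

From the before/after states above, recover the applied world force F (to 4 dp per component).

v₁ − v₀ = (0.06200000, 0.04600000, -0.02800000)
applied force F = (3.1000, 2.3000, -1.4000)

F = (3.1000, 2.3000, -1.4000)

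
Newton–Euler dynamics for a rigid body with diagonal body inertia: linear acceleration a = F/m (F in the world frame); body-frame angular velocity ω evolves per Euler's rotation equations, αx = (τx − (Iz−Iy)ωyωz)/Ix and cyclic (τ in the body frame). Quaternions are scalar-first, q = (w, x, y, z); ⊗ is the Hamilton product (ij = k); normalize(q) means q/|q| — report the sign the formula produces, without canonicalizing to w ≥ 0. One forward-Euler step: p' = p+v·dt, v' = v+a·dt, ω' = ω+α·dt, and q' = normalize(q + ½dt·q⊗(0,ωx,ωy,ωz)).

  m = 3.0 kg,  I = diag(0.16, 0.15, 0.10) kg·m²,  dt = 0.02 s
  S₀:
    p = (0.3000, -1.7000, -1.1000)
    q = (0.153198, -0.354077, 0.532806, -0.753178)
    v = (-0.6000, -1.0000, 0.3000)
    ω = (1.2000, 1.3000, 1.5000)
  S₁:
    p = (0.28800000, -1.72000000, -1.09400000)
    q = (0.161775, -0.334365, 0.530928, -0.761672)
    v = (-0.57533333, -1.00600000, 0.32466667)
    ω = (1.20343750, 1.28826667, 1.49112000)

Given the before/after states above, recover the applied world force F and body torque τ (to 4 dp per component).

ω₁ − ω₀ = (0.00343750, -0.01173333, -0.00888000)
gyro term ω₀×Iω₀ = (-0.0975, 0.1080, -0.0156)
applied torque τ = (-0.0700, 0.0200, -0.0600)
velocity change Δv = (0.02466667, -0.00600000, 0.02466667)
m·(v₁−v₀)/dt = (3.7000, -0.9000, 3.7000)

F = (3.7000, -0.9000, 3.7000)
τ = (-0.0700, 0.0200, -0.0600)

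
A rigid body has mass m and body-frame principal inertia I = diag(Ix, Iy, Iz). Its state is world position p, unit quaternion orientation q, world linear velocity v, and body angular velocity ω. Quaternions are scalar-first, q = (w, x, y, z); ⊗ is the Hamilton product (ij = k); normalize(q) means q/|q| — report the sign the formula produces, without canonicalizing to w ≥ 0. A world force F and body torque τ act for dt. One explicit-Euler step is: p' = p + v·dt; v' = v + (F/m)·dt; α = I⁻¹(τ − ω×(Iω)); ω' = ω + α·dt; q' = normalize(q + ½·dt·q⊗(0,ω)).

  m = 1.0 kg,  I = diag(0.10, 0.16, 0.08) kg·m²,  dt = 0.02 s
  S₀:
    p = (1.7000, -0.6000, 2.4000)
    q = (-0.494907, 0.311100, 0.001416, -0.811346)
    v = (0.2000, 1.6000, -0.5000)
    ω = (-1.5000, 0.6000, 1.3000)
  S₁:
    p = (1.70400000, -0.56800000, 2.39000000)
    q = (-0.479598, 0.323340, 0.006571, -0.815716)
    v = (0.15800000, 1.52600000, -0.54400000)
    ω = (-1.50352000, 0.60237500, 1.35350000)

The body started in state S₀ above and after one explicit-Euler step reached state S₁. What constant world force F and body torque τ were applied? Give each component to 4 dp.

Δv = v₁−v₀ = (-0.04200000, -0.07400000, -0.04400000)
m·(v₁−v₀)/dt = (-2.1000, -3.7000, -2.2000)
ω₁ − ω₀ = (-0.00352000, 0.00237500, 0.05350000)
applied torque τ = (-0.0800, -0.0200, 0.1600)

F = (-2.1000, -3.7000, -2.2000)
τ = (-0.0800, -0.0200, 0.1600)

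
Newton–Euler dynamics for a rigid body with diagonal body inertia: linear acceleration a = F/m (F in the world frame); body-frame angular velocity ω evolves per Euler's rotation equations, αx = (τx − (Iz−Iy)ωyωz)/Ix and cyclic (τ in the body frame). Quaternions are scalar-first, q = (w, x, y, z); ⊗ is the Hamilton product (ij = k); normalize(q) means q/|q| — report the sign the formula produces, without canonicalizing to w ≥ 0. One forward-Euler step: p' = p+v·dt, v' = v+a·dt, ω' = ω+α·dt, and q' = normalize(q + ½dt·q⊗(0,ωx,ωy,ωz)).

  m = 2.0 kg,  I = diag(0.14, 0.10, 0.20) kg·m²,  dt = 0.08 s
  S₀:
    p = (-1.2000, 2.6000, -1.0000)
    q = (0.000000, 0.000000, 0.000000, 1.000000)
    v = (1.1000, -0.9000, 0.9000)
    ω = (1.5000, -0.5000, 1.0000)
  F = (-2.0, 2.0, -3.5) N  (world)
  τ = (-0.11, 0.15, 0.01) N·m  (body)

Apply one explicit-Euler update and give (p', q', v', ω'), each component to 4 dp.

linear accel F/m = (-1.0000, 1.0000, -1.7500)
p + v·dt = (-1.1120, 2.5280, -0.9280)
v' = v + a·dt = (1.0200, -0.8200, 0.7600)
gyro term ω×Iω = (-0.0500, -0.0900, 0.0300)
(τ − ω×Iω)/I = (-0.4286, 2.4000, -0.1000)
ω + α·dt = (1.4657, -0.3080, 0.9920)
2q̇ = q⊗(0,ω) = (-1.0000000, 0.5000000, 1.5000000, 0.0000000)
q' = normalize(q + ½dt·q⊗(0,ω)) = (-0.0399, 0.0199, 0.0598, 0.9972)

p' = (-1.1120, 2.5280, -0.9280)
q' = (-0.0399, 0.0199, 0.0598, 0.9972)
v' = (1.0200, -0.8200, 0.7600)
ω' = (1.4657, -0.3080, 0.9920)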